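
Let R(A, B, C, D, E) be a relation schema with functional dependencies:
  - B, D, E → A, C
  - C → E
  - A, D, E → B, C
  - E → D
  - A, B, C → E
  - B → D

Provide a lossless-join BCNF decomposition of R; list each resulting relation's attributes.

{A, B, C}; {C, E}; {D, E}

Candidate keys of the original relation: {A, C}, {A, E}, {B, C}, {B, E}.
Within {A, B, C, D, E}: {C}⁺ ∩ {A, B, C, D, E} = {C, D, E}, not the whole set, so C → D, E violates BCNF; decompose into {C, D, E} and {A, B, C}.
Within {C, D, E}: {E}⁺ ∩ {C, D, E} = {D, E}, not the whole set, so E → D violates BCNF; decompose into {D, E} and {C, E}.
{D, E} has no BCNF violation.
{C, E} has no BCNF violation.
{A, B, C} has no BCNF violation.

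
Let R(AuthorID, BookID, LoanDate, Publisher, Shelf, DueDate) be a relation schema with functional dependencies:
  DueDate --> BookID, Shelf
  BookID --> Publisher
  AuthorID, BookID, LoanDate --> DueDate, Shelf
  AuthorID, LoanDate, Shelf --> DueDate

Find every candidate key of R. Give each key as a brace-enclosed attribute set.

{AuthorID, BookID, LoanDate}, {AuthorID, DueDate, LoanDate}, {AuthorID, LoanDate, Shelf}

No FD produces {AuthorID, LoanDate}, so they must be in every candidate key.
{AuthorID, BookID, LoanDate}⁺ = {AuthorID, BookID, DueDate, LoanDate, Publisher, Shelf}, which is every attribute, so {AuthorID, BookID, LoanDate} is a candidate key.
{AuthorID, DueDate, LoanDate}⁺ = {AuthorID, BookID, DueDate, LoanDate, Publisher, Shelf}, which is every attribute, so {AuthorID, DueDate, LoanDate} is a candidate key.
{AuthorID, LoanDate, Shelf}⁺ = {AuthorID, BookID, DueDate, LoanDate, Publisher, Shelf}, which is every attribute, so {AuthorID, LoanDate, Shelf} is a candidate key.
These are minimal and exhaustive — every other superkey contains one of them.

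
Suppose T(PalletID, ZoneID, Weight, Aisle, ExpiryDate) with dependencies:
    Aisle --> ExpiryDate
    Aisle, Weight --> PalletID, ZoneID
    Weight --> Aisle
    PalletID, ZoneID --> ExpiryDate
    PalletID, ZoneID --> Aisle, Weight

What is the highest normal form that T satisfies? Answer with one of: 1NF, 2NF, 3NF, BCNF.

2NF

Candidate keys: {PalletID, ZoneID}, {Weight}. Prime attributes: {PalletID, Weight, ZoneID}.
Aisle --> ExpiryDate: {Aisle}⁺ = {Aisle, ExpiryDate}, which is not all of the attributes, so the left side is not a superkey — BCNF is violated.
Because {ExpiryDate} is non-prime and the left side of Aisle --> ExpiryDate is not a superkey, the relation is not in 3NF.
No proper subset of a key has a non-prime attribute in its closure, so there is no partial dependency; 2NF holds.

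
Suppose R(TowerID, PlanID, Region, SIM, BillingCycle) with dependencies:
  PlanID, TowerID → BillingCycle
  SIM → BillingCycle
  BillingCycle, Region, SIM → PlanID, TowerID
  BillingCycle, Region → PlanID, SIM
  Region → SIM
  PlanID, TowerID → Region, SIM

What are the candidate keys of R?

{Region}⁺ = {BillingCycle, PlanID, Region, SIM, TowerID}, which is every attribute, so {Region} is a candidate key.
{PlanID, TowerID}⁺ = {BillingCycle, PlanID, Region, SIM, TowerID}, which is every attribute, so {PlanID, TowerID} is a candidate key.
These are minimal and exhaustive — every other superkey contains one of them.

{PlanID, TowerID}, {Region}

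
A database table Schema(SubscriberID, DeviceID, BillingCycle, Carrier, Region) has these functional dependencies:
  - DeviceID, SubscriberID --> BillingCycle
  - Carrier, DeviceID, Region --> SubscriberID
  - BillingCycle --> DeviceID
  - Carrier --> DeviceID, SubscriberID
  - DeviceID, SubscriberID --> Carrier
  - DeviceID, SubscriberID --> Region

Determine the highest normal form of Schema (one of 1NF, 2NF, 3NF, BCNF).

3NF

Candidate keys: {BillingCycle, SubscriberID}, {Carrier}, {DeviceID, SubscriberID}. Prime attributes: {BillingCycle, Carrier, DeviceID, SubscriberID}.
For BillingCycle --> DeviceID we have {BillingCycle}⁺ = {BillingCycle, DeviceID}; {BillingCycle} is not a superkey, so BCNF fails.
Its right-hand attributes {DeviceID} are all prime, as are those of every other non-superkey FD — the relation is in 3NF.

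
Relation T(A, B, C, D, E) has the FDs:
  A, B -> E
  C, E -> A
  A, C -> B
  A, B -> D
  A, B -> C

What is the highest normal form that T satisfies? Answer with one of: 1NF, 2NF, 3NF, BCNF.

Candidate keys: {A, B}, {A, C}, {C, E}. Prime attributes: {A, B, C, E}.
Every FD has a superkey on the left, so the relation is in BCNF.

BCNF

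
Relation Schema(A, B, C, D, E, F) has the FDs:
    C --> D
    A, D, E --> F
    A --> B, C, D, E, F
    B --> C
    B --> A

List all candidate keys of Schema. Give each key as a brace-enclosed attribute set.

{A}, {B}

{A} is a candidate key since {A}⁺ = {A, B, C, D, E, F} covers every attribute.
{B} is a candidate key since {B}⁺ = {A, B, C, D, E, F} covers every attribute.
Any other superkey properly contains one of these, so there are no further candidate keys.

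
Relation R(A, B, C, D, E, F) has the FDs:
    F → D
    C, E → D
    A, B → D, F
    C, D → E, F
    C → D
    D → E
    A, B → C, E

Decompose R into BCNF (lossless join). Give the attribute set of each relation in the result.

{A, B, C}; {C, F}; {D, E}; {D, F}

Candidate key of the original relation: {A, B}.
Within {A, B, C, D, E, F}: {F}⁺ ∩ {A, B, C, D, E, F} = {D, E, F}, not the whole set, so F → D, E violates BCNF; decompose into {D, E, F} and {A, B, C, F}.
Within {D, E, F}: {D}⁺ ∩ {D, E, F} = {D, E}, not the whole set, so D → E violates BCNF; decompose into {D, E} and {D, F}.
{D, E} has no BCNF violation.
{D, F} has no BCNF violation.
Within {A, B, C, F}: {C}⁺ ∩ {A, B, C, F} = {C, F}, not the whole set, so C → F violates BCNF; decompose into {C, F} and {A, B, C}.
{C, F} has no BCNF violation.
{A, B, C} has no BCNF violation.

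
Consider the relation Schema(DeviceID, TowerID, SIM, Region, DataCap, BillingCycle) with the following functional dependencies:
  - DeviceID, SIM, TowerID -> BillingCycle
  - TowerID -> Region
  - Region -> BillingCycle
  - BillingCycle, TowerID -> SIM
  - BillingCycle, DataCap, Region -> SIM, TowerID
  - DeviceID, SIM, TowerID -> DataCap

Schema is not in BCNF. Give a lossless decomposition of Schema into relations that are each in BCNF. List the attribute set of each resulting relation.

{BillingCycle, Region}; {DataCap, DeviceID, TowerID}; {Region, SIM, TowerID}

Candidate keys of the original relation: {DataCap, DeviceID, Region}, {DeviceID, TowerID}.
Within {BillingCycle, DataCap, DeviceID, Region, SIM, TowerID}: {TowerID}⁺ ∩ {BillingCycle, DataCap, DeviceID, Region, SIM, TowerID} = {BillingCycle, Region, SIM, TowerID}, not the whole set, so TowerID -> BillingCycle, Region, SIM violates BCNF; decompose into {BillingCycle, Region, SIM, TowerID} and {DataCap, DeviceID, TowerID}.
Within {BillingCycle, Region, SIM, TowerID}: {Region}⁺ ∩ {BillingCycle, Region, SIM, TowerID} = {BillingCycle, Region}, not the whole set, so Region -> BillingCycle violates BCNF; decompose into {BillingCycle, Region} and {Region, SIM, TowerID}.
{BillingCycle, Region} is in BCNF.
{Region, SIM, TowerID} is in BCNF.
{DataCap, DeviceID, TowerID} is in BCNF.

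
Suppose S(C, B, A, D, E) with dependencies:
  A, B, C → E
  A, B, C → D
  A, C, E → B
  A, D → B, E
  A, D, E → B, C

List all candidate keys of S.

{A} never appears on the right of any FD, so every key must include it.
Closure of {A, D} is {A, B, C, D, E}, the whole schema; {A, D} is a candidate key.
Closure of {A, B, C} is {A, B, C, D, E}, the whole schema; {A, B, C} is a candidate key.
Closure of {A, C, E} is {A, B, C, D, E}, the whole schema; {A, C, E} is a candidate key.
No proper subset of any of these is a key, and no other minimal superkey exists.

{A, B, C}, {A, C, E}, {A, D}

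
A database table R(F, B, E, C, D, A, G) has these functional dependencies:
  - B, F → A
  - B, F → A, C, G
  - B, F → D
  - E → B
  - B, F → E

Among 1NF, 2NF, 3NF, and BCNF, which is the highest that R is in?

3NF

Candidate keys: {B, F}, {E, F}. Prime attributes: {B, E, F}.
E → B breaks BCNF: {E}⁺ = {B, E}, so {E} is not a superkey.
But every attribute on its right side ({B}) is prime, and the same holds for every other non-superkey FD, so 3NF still holds.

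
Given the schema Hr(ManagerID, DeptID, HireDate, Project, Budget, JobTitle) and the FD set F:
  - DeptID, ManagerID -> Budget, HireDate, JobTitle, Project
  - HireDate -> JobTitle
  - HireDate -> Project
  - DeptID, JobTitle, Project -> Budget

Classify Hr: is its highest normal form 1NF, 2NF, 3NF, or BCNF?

2NF

Candidate key: {DeptID, ManagerID}. Prime attributes: {DeptID, ManagerID}.
HireDate -> JobTitle: {HireDate}⁺ = {HireDate, JobTitle, Project}, which is not all of the attributes, so the left side is not a superkey — BCNF is violated.
HireDate -> JobTitle determines the non-prime attribute {JobTitle} from a non-superkey — 3NF is violated.
No non-prime attribute depends on a proper subset of any candidate key, so 2NF holds.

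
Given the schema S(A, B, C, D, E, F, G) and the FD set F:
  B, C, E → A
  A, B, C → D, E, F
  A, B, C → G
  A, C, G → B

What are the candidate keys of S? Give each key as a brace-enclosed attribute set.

{C} never appears on the right of any FD, so every key must include it.
{A, B, C} is a candidate key since {A, B, C}⁺ = {A, B, C, D, E, F, G} covers every attribute.
{A, C, G} is a candidate key since {A, C, G}⁺ = {A, B, C, D, E, F, G} covers every attribute.
{B, C, E} is a candidate key since {B, C, E}⁺ = {A, B, C, D, E, F, G} covers every attribute.
No proper subset of any of these is a key, and no other minimal superkey exists.

{A, B, C}, {A, C, G}, {B, C, E}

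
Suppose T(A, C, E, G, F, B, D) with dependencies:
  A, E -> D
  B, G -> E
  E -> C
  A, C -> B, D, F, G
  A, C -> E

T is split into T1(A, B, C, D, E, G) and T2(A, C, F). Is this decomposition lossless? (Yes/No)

Yes

T1 ∩ T2 = {A, C}; its closure under F is {A, B, C, D, E, F, G}.
Since T1 ⊆ {A, B, C, D, E, F, G}, the intersection is a superkey of T1; the decomposition is lossless.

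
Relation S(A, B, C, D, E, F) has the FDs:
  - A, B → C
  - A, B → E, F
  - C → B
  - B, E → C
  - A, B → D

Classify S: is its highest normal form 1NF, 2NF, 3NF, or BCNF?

3NF

Candidate keys: {A, B}, {A, C}. Prime attributes: {A, B, C}.
C → B breaks BCNF: {C}⁺ = {B, C}, so {C} is not a superkey.
Since {B} ⊆ prime attributes and every other non-superkey FD also has a prime right side, the schema is in 3NF.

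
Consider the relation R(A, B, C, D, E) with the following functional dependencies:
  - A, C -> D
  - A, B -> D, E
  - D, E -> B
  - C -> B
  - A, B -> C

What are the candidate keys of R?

{A, B}, {A, C}, {A, D, E}

{A} never appears on the right of any FD, so every key must include it.
{A, B}⁺ = {A, B, C, D, E} — all of the relation — so {A, B} is a candidate key.
{A, C}⁺ = {A, B, C, D, E} — all of the relation — so {A, C} is a candidate key.
{A, D, E}⁺ = {A, B, C, D, E} — all of the relation — so {A, D, E} is a candidate key.
These are minimal and exhaustive — every other superkey contains one of them.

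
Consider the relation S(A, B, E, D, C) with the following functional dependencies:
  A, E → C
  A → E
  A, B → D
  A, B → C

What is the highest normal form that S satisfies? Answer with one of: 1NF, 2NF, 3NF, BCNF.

Candidate key: {A, B}. Prime attributes: {A, B}.
A, E → C breaks BCNF: {A, E}⁺ = {A, C, E}, so {A, E} is not a superkey.
A, E → C determines the non-prime attribute {C} from a non-superkey — 3NF is violated.
The proper key subset {A} of {A, B} determines non-prime {C, E}, so the relation is not even in 2NF.

1NF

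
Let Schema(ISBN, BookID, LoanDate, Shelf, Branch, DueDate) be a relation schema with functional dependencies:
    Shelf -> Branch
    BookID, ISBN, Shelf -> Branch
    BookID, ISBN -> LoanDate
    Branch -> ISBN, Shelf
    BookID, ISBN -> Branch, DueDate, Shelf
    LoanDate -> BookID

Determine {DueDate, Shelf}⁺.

{Branch, DueDate, ISBN, Shelf}

Start with {DueDate, Shelf}.
Shelf -> Branch applies; add {Branch} → now {Branch, DueDate, Shelf}.
Branch -> ISBN, Shelf applies; add {ISBN} → now {Branch, DueDate, ISBN, Shelf}.
No further FD applies.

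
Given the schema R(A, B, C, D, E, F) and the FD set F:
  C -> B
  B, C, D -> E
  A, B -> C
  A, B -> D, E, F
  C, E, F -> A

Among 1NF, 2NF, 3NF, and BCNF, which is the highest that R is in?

3NF

Candidate keys: {A, B}, {A, C}, {C, D, F}, {C, E, F}. Prime attributes: {A, B, C, D, E, F}.
C -> B: {C}⁺ = {B, C}, which is not all of the attributes, so the left side is not a superkey — BCNF is violated.
But every attribute on its right side ({B}) is prime, and the same holds for every other non-superkey FD, so 3NF still holds.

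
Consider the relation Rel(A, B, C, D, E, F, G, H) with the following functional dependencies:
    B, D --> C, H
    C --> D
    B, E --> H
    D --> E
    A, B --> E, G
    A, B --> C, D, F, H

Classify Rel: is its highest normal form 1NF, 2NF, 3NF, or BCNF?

Candidate key: {A, B}. Prime attributes: {A, B}.
B, D --> C, H: {B, D}⁺ = {B, C, D, E, H}, which is not all of the attributes, so the left side is not a superkey — BCNF is violated.
Because {C, H} are non-prime and the left side of B, D --> C, H is not a superkey, the relation is not in 3NF.
Checking every proper subset of each key, none determines a non-prime attribute — 2NF is satisfied.

2NF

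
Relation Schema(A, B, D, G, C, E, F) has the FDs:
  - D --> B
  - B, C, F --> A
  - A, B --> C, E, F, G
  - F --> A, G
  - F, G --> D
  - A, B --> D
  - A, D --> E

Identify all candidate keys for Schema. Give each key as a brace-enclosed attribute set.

{A, B}, {A, D}, {F}

{F}⁺ = {A, B, C, D, E, F, G} — all of the relation — so {F} is a candidate key.
{A, B}⁺ = {A, B, C, D, E, F, G} — all of the relation — so {A, B} is a candidate key.
{A, D}⁺ = {A, B, C, D, E, F, G} — all of the relation — so {A, D} is a candidate key.
No proper subset of any of these is a key, and no other minimal superkey exists.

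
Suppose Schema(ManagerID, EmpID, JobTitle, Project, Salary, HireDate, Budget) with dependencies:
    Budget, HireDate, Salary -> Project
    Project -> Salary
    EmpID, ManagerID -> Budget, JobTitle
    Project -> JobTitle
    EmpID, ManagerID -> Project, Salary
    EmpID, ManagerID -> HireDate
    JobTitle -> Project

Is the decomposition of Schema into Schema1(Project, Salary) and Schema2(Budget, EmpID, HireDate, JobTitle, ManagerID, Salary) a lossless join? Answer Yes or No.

Schema1 ∩ Schema2 = {Salary}; its closure under F is {Salary}.
The closure covers neither Schema1 nor Schema2 entirely; the join is not lossless.

No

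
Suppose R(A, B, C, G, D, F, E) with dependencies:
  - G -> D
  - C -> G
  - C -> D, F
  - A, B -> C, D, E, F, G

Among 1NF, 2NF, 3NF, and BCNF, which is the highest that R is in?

2NF

Candidate key: {A, B}. Prime attributes: {A, B}.
G -> D breaks BCNF: {G}⁺ = {D, G}, so {G} is not a superkey.
Because {D} is non-prime and the left side of G -> D is not a superkey, the relation is not in 3NF.
Checking every proper subset of each key, none determines a non-prime attribute — 2NF is satisfied.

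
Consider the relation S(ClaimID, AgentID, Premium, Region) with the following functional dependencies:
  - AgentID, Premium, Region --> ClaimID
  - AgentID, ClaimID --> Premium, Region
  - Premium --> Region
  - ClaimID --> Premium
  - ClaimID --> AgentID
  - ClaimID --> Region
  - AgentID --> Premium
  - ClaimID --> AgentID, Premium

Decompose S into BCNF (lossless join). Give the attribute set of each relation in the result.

{AgentID, ClaimID, Premium}; {Premium, Region}

Candidate keys of the original relation: {AgentID}, {ClaimID}.
{AgentID, ClaimID, Premium, Region}: {Premium} determines {Premium, Region} here but is not a superkey — split on Premium --> Region, giving {Premium, Region} and {AgentID, ClaimID, Premium}.
{Premium, Region} has no BCNF violation.
{AgentID, ClaimID, Premium} has no BCNF violation.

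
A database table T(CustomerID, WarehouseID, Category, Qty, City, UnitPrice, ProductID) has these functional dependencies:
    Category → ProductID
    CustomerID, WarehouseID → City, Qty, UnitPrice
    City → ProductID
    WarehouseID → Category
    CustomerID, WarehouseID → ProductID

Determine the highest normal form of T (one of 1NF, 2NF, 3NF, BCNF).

Candidate key: {CustomerID, WarehouseID}. Prime attributes: {CustomerID, WarehouseID}.
Category → ProductID breaks BCNF: {Category}⁺ = {Category, ProductID}, so {Category} is not a superkey.
Because {ProductID} is non-prime and the left side of Category → ProductID is not a superkey, the relation is not in 3NF.
Since {WarehouseID} ⊂ {CustomerID, WarehouseID} and {WarehouseID}⁺ ⊇ {Category, ProductID} with {Category, ProductID} non-prime, there is a partial dependency; 2NF fails.

1NF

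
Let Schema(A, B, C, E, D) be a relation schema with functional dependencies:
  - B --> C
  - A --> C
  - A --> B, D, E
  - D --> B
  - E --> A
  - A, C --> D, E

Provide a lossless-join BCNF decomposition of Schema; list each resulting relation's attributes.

Candidate keys of the original relation: {A}, {E}.
In {A, B, C, D, E}, {B} is not a superkey ({B}⁺ restricted to this set is {B, C}), so split on B --> C into {B, C} and {A, B, D, E}.
{B, C}: every determinant is a superkey — BCNF.
In {A, B, D, E}, {D} is not a superkey ({D}⁺ restricted to this set is {B, D}), so split on D --> B into {B, D} and {A, D, E}.
{B, D}: every determinant is a superkey — BCNF.
{A, D, E}: every determinant is a superkey — BCNF.

{A, D, E}; {B, C}; {B, D}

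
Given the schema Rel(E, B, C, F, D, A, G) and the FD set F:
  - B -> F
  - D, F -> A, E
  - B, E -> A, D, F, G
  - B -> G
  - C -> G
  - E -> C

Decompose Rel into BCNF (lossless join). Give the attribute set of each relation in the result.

{A, B, D, E}; {B, F, G}; {C, E}

Candidate keys of the original relation: {B, D}, {B, E}.
{A, B, C, D, E, F, G}: {B} determines {B, F, G} here but is not a superkey — split on B -> F, G, giving {B, F, G} and {A, B, C, D, E}.
{B, F, G} is in BCNF.
{A, B, C, D, E}: {E} determines {C, E} here but is not a superkey — split on E -> C, giving {C, E} and {A, B, D, E}.
{C, E} is in BCNF.
{A, B, D, E} is in BCNF.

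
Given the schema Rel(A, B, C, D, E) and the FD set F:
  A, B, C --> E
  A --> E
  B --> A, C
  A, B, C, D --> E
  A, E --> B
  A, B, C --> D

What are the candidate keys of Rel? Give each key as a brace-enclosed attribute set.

{A}, {B}

{A} is a candidate key since {A}⁺ = {A, B, C, D, E} covers every attribute.
{B} is a candidate key since {B}⁺ = {A, B, C, D, E} covers every attribute.
No proper subset of any of these is a key, and no other minimal superkey exists.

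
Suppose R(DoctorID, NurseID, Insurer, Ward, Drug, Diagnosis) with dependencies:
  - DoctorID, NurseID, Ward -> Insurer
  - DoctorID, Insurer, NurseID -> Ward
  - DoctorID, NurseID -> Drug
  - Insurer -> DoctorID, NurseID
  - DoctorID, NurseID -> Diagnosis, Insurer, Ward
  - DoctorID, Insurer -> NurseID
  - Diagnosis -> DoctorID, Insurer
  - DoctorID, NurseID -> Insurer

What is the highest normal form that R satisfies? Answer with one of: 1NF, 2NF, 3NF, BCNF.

Candidate keys: {Diagnosis}, {DoctorID, NurseID}, {Insurer}. Prime attributes: {Diagnosis, DoctorID, Insurer, NurseID}.
Every FD has a superkey on the left, so the relation is in BCNF.

BCNF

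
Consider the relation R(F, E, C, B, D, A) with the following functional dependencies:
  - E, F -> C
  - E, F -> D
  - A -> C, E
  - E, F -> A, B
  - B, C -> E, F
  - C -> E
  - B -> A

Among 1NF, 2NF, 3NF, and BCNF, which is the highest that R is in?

3NF

Candidate keys: {A, F}, {B}, {C, F}, {E, F}. Prime attributes: {A, B, C, E, F}.
A -> C, E: {A}⁺ = {A, C, E}, which is not all of the attributes, so the left side is not a superkey — BCNF is violated.
Since {C, E} ⊆ prime attributes and every other non-superkey FD also has a prime right side, the schema is in 3NF.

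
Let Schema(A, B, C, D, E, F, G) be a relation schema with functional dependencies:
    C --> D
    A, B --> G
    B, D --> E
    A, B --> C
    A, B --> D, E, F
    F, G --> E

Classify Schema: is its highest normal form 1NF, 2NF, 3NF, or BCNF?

Candidate key: {A, B}. Prime attributes: {A, B}.
C --> D breaks BCNF: {C}⁺ = {C, D}, so {C} is not a superkey.
Because {D} is non-prime and the left side of C --> D is not a superkey, the relation is not in 3NF.
No proper subset of a key has a non-prime attribute in its closure, so there is no partial dependency; 2NF holds.

2NF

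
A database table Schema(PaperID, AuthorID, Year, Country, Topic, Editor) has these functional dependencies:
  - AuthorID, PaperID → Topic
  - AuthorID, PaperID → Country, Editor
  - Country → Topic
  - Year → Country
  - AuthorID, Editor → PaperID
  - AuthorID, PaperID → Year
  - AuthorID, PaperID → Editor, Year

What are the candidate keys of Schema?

{AuthorID, Editor}, {AuthorID, PaperID}

Attributes never on any right-hand side: {AuthorID} — every candidate key must contain it.
Closure of {AuthorID, Editor} is {AuthorID, Country, Editor, PaperID, Topic, Year}, the whole schema; {AuthorID, Editor} is a candidate key.
Closure of {AuthorID, PaperID} is {AuthorID, Country, Editor, PaperID, Topic, Year}, the whole schema; {AuthorID, PaperID} is a candidate key.
These are minimal and exhaustive — every other superkey contains one of them.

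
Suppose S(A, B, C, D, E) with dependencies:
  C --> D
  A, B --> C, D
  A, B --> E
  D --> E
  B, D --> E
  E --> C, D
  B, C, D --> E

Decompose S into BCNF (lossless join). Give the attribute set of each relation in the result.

{A, B, C}; {C, D, E}

Candidate key of the original relation: {A, B}.
{A, B, C, D, E}: {C} determines {C, D, E} here but is not a superkey — split on C --> D, E, giving {C, D, E} and {A, B, C}.
{C, D, E} has no BCNF violation.
{A, B, C} has no BCNF violation.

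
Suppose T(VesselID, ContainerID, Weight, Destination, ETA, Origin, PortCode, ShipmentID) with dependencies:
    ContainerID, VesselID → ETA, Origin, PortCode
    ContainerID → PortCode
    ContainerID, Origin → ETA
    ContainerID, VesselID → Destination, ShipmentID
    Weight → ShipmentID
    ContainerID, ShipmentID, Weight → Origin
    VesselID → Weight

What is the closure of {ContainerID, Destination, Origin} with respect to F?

{ContainerID, Destination, ETA, Origin, PortCode}

Start with {ContainerID, Destination, Origin}.
ContainerID → PortCode applies; add {PortCode} → now {ContainerID, Destination, Origin, PortCode}.
ContainerID, Origin → ETA applies; add {ETA} → now {ContainerID, Destination, ETA, Origin, PortCode}.
No further FD applies.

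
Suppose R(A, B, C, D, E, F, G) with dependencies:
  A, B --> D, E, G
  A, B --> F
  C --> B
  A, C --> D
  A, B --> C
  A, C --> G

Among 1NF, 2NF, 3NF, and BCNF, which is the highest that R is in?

Candidate keys: {A, B}, {A, C}. Prime attributes: {A, B, C}.
C --> B: {C}⁺ = {B, C}, which is not all of the attributes, so the left side is not a superkey — BCNF is violated.
Since {B} ⊆ prime attributes and every other non-superkey FD also has a prime right side, the schema is in 3NF.

3NF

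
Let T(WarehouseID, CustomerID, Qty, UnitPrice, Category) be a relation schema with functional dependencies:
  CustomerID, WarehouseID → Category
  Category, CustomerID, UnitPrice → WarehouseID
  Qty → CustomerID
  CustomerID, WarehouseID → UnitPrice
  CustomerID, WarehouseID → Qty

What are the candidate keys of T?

{CustomerID, WarehouseID}⁺ = {Category, CustomerID, Qty, UnitPrice, WarehouseID}, which is every attribute, so {CustomerID, WarehouseID} is a candidate key.
{Qty, WarehouseID}⁺ = {Category, CustomerID, Qty, UnitPrice, WarehouseID}, which is every attribute, so {Qty, WarehouseID} is a candidate key.
{Category, CustomerID, UnitPrice}⁺ = {Category, CustomerID, Qty, UnitPrice, WarehouseID}, which is every attribute, so {Category, CustomerID, UnitPrice} is a candidate key.
{Category, Qty, UnitPrice}⁺ = {Category, CustomerID, Qty, UnitPrice, WarehouseID}, which is every attribute, so {Category, Qty, UnitPrice} is a candidate key.
Any other superkey properly contains one of these, so there are no further candidate keys.

{Category, CustomerID, UnitPrice}, {Category, Qty, UnitPrice}, {CustomerID, WarehouseID}, {Qty, WarehouseID}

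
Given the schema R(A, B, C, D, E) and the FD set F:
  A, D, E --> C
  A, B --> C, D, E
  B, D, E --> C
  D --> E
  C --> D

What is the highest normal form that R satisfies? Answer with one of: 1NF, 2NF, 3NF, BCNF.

Candidate key: {A, B}. Prime attributes: {A, B}.
A, D, E --> C breaks BCNF: {A, D, E}⁺ = {A, C, D, E}, so {A, D, E} is not a superkey.
Because {C} is non-prime and the left side of A, D, E --> C is not a superkey, the relation is not in 3NF.
Checking every proper subset of each key, none determines a non-prime attribute — 2NF is satisfied.

2NF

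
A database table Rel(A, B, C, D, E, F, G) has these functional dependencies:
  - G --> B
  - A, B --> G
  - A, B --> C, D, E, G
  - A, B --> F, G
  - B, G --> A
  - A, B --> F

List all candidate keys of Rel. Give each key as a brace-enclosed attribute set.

{G}⁺ = {A, B, C, D, E, F, G} — all of the relation — so {G} is a candidate key.
{A, B}⁺ = {A, B, C, D, E, F, G} — all of the relation — so {A, B} is a candidate key.
No proper subset of any of these is a key, and no other minimal superkey exists.

{A, B}, {G}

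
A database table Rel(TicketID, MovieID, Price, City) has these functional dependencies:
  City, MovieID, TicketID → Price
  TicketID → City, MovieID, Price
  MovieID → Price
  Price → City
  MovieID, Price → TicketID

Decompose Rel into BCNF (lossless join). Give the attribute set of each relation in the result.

Candidate keys of the original relation: {MovieID}, {TicketID}.
{City, MovieID, Price, TicketID}: {Price} determines {City, Price} here but is not a superkey — split on Price → City, giving {City, Price} and {MovieID, Price, TicketID}.
{City, Price}: every determinant is a superkey — BCNF.
{MovieID, Price, TicketID}: every determinant is a superkey — BCNF.

{City, Price}; {MovieID, Price, TicketID}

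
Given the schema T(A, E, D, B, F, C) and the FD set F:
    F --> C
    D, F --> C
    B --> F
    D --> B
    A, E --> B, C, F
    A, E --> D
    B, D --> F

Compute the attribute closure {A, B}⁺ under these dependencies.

Start with {A, B}.
B --> F applies; add {F} → now {A, B, F}.
F --> C applies; add {C} → now {A, B, C, F}.
No further FD applies.

{A, B, C, F}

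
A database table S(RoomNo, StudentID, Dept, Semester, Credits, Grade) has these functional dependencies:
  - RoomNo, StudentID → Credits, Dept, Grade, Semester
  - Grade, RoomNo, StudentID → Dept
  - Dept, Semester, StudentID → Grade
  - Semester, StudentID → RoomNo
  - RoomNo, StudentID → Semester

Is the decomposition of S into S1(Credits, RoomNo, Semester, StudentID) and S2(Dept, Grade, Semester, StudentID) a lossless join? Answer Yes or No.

Common attributes: {Semester, StudentID}; their closure is {Credits, Dept, Grade, RoomNo, Semester, StudentID}.
S1 is contained in that closure, so S1 ∩ S2 → S1 holds and the join is lossless.

Yes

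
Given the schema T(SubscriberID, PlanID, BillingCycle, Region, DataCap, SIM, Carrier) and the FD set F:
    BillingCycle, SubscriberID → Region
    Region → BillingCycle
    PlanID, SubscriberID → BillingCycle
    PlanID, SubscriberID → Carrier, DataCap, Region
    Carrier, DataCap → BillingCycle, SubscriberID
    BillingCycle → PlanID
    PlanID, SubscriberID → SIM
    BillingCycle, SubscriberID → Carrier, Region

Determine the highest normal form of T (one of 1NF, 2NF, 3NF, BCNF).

Candidate keys: {BillingCycle, SubscriberID}, {Carrier, DataCap}, {PlanID, SubscriberID}, {Region, SubscriberID}. Prime attributes: {BillingCycle, Carrier, DataCap, PlanID, Region, SubscriberID}.
For Region → BillingCycle we have {Region}⁺ = {BillingCycle, PlanID, Region}; {Region} is not a superkey, so BCNF fails.
Since {BillingCycle} ⊆ prime attributes and every other non-superkey FD also has a prime right side, the schema is in 3NF.

3NF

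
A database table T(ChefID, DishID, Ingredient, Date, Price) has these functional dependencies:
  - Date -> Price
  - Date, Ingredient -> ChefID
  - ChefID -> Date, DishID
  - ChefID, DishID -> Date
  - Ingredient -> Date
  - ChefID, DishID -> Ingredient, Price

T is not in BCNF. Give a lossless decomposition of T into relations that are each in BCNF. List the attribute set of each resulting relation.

Candidate keys of the original relation: {ChefID}, {Ingredient}.
In {ChefID, Date, DishID, Ingredient, Price}, {Date} is not a superkey ({Date}⁺ restricted to this set is {Date, Price}), so split on Date -> Price into {Date, Price} and {ChefID, Date, DishID, Ingredient}.
{Date, Price} is in BCNF.
{ChefID, Date, DishID, Ingredient} is in BCNF.

{ChefID, Date, DishID, Ingredient}; {Date, Price}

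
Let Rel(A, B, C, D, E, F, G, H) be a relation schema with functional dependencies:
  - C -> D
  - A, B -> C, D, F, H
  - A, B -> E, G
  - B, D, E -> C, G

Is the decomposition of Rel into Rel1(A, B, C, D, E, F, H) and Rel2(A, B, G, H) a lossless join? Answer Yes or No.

Yes

Rel1 ∩ Rel2 = {A, B, H}; its closure under F is {A, B, C, D, E, F, G, H}.
Rel1 is contained in that closure, so Rel1 ∩ Rel2 -> Rel1 holds and the join is lossless.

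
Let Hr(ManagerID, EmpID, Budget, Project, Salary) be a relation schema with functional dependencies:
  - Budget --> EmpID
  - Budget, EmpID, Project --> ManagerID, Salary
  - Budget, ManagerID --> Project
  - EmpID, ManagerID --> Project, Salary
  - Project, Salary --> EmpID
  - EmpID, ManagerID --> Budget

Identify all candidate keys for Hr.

Closure of {Budget, ManagerID} is {Budget, EmpID, ManagerID, Project, Salary}, the whole schema; {Budget, ManagerID} is a candidate key.
Closure of {Budget, Project} is {Budget, EmpID, ManagerID, Project, Salary}, the whole schema; {Budget, Project} is a candidate key.
Closure of {EmpID, ManagerID} is {Budget, EmpID, ManagerID, Project, Salary}, the whole schema; {EmpID, ManagerID} is a candidate key.
Closure of {ManagerID, Project, Salary} is {Budget, EmpID, ManagerID, Project, Salary}, the whole schema; {ManagerID, Project, Salary} is a candidate key.
No proper subset of any of these is a key, and no other minimal superkey exists.

{Budget, ManagerID}, {Budget, Project}, {EmpID, ManagerID}, {ManagerID, Project, Salary}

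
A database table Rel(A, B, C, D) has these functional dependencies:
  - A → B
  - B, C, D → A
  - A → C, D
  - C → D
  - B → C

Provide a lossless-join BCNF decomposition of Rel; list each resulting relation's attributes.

Candidate keys of the original relation: {A}, {B}.
In {A, B, C, D}, {C} is not a superkey ({C}⁺ restricted to this set is {C, D}), so split on C → D into {C, D} and {A, B, C}.
{C, D} is in BCNF.
{A, B, C} is in BCNF.

{A, B, C}; {C, D}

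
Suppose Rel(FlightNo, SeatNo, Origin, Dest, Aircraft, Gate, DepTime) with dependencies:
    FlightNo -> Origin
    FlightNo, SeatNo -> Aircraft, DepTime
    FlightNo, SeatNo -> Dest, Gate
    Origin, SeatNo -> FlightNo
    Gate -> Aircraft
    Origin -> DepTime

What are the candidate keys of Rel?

{FlightNo, SeatNo}, {Origin, SeatNo}

Attributes never on any right-hand side: {SeatNo} — every candidate key must contain it.
Closure of {FlightNo, SeatNo} is {Aircraft, DepTime, Dest, FlightNo, Gate, Origin, SeatNo}, the whole schema; {FlightNo, SeatNo} is a candidate key.
Closure of {Origin, SeatNo} is {Aircraft, DepTime, Dest, FlightNo, Gate, Origin, SeatNo}, the whole schema; {Origin, SeatNo} is a candidate key.
These are minimal and exhaustive — every other superkey contains one of them.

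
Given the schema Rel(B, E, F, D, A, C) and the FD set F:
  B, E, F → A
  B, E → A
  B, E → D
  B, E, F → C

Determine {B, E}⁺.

Start with {B, E}.
B, E → A applies; add {A} → now {A, B, E}.
B, E → D applies; add {D} → now {A, B, D, E}.
No further FD applies.

{A, B, D, E}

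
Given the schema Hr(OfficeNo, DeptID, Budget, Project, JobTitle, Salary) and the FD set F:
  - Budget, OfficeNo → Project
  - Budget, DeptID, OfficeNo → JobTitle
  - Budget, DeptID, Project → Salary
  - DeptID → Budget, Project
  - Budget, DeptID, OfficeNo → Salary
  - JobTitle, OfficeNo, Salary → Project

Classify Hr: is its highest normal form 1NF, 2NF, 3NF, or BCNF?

1NF

Candidate key: {DeptID, OfficeNo}. Prime attributes: {DeptID, OfficeNo}.
Budget, OfficeNo → Project: {Budget, OfficeNo}⁺ = {Budget, OfficeNo, Project}, which is not all of the attributes, so the left side is not a superkey — BCNF is violated.
Budget, OfficeNo → Project has non-prime {Project} on the right and a non-superkey on the left, so 3NF fails.
{DeptID} is a proper subset of the key {DeptID, OfficeNo}, and {DeptID}⁺ contains the non-prime attributes {Budget, Project, Salary} — a partial dependency, so 2NF is violated.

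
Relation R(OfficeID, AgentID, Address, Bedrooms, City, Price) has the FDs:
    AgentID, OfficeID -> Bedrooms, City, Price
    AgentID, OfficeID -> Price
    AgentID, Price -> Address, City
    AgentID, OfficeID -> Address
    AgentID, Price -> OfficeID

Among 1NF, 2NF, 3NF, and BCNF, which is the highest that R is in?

Candidate keys: {AgentID, OfficeID}, {AgentID, Price}. Prime attributes: {AgentID, OfficeID, Price}.
The left-hand side of every FD is a superkey, so BCNF is satisfied.

BCNF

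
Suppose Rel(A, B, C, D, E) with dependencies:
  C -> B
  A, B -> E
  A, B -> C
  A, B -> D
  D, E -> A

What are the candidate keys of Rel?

{A, B}, {A, C}, {B, D, E}, {C, D, E}

{A, B}⁺ = {A, B, C, D, E}, which is every attribute, so {A, B} is a candidate key.
{A, C}⁺ = {A, B, C, D, E}, which is every attribute, so {A, C} is a candidate key.
{B, D, E}⁺ = {A, B, C, D, E}, which is every attribute, so {B, D, E} is a candidate key.
{C, D, E}⁺ = {A, B, C, D, E}, which is every attribute, so {C, D, E} is a candidate key.
These are minimal and exhaustive — every other superkey contains one of them.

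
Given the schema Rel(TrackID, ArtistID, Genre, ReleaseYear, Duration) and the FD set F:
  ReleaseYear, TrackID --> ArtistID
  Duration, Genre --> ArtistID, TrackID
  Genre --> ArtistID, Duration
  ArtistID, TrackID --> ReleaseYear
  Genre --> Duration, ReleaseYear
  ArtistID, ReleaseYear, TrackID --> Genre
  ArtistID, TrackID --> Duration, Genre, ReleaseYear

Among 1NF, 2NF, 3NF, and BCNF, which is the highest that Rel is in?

Candidate keys: {ArtistID, TrackID}, {Genre}, {ReleaseYear, TrackID}. Prime attributes: {ArtistID, Genre, ReleaseYear, TrackID}.
Every FD has a superkey on the left, so the relation is in BCNF.

BCNF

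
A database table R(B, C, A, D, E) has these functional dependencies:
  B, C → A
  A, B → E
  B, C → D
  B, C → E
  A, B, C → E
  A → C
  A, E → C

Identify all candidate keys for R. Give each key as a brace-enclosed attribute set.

{A, B}, {B, C}

{B} never appears on the right of any FD, so every key must include it.
Closure of {A, B} is {A, B, C, D, E}, the whole schema; {A, B} is a candidate key.
Closure of {B, C} is {A, B, C, D, E}, the whole schema; {B, C} is a candidate key.
Any other superkey properly contains one of these, so there are no further candidate keys.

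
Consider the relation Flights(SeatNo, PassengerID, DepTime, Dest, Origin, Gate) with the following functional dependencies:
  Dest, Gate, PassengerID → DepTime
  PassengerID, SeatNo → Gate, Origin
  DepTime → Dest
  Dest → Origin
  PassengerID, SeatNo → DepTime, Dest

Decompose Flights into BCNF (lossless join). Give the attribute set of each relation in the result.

{DepTime, Dest}; {DepTime, Gate, PassengerID}; {Dest, Gate, PassengerID, SeatNo}; {Dest, Origin}

Candidate key of the original relation: {PassengerID, SeatNo}.
{DepTime, Dest, Gate, Origin, PassengerID, SeatNo}: {Dest, Gate, PassengerID} determines {DepTime, Dest, Gate, Origin, PassengerID} here but is not a superkey — split on Dest, Gate, PassengerID → DepTime, Origin, giving {DepTime, Dest, Gate, Origin, PassengerID} and {Dest, Gate, PassengerID, SeatNo}.
{DepTime, Dest, Gate, Origin, PassengerID}: {DepTime} determines {DepTime, Dest, Origin} here but is not a superkey — split on DepTime → Dest, Origin, giving {DepTime, Dest, Origin} and {DepTime, Gate, PassengerID}.
{DepTime, Dest, Origin}: {Dest} determines {Dest, Origin} here but is not a superkey — split on Dest → Origin, giving {Dest, Origin} and {DepTime, Dest}.
{Dest, Origin} is in BCNF.
{DepTime, Dest} is in BCNF.
{DepTime, Gate, PassengerID} is in BCNF.
{Dest, Gate, PassengerID, SeatNo} is in BCNF.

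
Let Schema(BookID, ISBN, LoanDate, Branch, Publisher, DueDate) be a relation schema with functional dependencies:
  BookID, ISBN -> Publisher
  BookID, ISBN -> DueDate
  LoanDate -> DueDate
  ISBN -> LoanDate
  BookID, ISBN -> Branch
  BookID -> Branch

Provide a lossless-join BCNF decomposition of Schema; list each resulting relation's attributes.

{BookID, Branch}; {BookID, ISBN, Publisher}; {DueDate, LoanDate}; {ISBN, LoanDate}

Candidate key of the original relation: {BookID, ISBN}.
In {BookID, Branch, DueDate, ISBN, LoanDate, Publisher}, {LoanDate} is not a superkey ({LoanDate}⁺ restricted to this set is {DueDate, LoanDate}), so split on LoanDate -> DueDate into {DueDate, LoanDate} and {BookID, Branch, ISBN, LoanDate, Publisher}.
{DueDate, LoanDate}: every determinant is a superkey — BCNF.
In {BookID, Branch, ISBN, LoanDate, Publisher}, {ISBN} is not a superkey ({ISBN}⁺ restricted to this set is {ISBN, LoanDate}), so split on ISBN -> LoanDate into {ISBN, LoanDate} and {BookID, Branch, ISBN, Publisher}.
{ISBN, LoanDate}: every determinant is a superkey — BCNF.
In {BookID, Branch, ISBN, Publisher}, {BookID} is not a superkey ({BookID}⁺ restricted to this set is {BookID, Branch}), so split on BookID -> Branch into {BookID, Branch} and {BookID, ISBN, Publisher}.
{BookID, Branch}: every determinant is a superkey — BCNF.
{BookID, ISBN, Publisher}: every determinant is a superkey — BCNF.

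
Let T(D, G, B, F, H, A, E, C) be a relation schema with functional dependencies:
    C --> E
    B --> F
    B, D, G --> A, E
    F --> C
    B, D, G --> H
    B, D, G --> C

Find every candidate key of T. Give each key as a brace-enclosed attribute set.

No FD produces {B, D, G}, so they must be in every candidate key.
{B, D, G}⁺ = {A, B, C, D, E, F, G, H}, which is every attribute, so {B, D, G} is a candidate key.
No other minimal set has full closure, so this is the only candidate key.

{B, D, G}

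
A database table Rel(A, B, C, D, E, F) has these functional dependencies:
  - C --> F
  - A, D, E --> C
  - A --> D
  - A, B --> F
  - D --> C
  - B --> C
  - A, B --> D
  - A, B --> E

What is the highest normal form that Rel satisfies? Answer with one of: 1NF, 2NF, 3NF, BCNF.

1NF

Candidate key: {A, B}. Prime attributes: {A, B}.
C --> F: {C}⁺ = {C, F}, which is not all of the attributes, so the left side is not a superkey — BCNF is violated.
C --> F has non-prime {F} on the right and a non-superkey on the left, so 3NF fails.
The proper key subset {A} of {A, B} determines non-prime {C, D, F}, so the relation is not even in 2NF.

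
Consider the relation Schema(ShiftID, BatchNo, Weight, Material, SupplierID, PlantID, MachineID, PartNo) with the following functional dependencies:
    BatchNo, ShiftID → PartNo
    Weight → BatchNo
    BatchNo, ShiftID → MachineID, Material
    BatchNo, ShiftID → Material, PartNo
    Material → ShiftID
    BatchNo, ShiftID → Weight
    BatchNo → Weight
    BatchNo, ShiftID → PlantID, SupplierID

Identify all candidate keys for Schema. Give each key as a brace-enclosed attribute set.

{BatchNo, Material}⁺ = {BatchNo, MachineID, Material, PartNo, PlantID, ShiftID, SupplierID, Weight} — all of the relation — so {BatchNo, Material} is a candidate key.
{BatchNo, ShiftID}⁺ = {BatchNo, MachineID, Material, PartNo, PlantID, ShiftID, SupplierID, Weight} — all of the relation — so {BatchNo, ShiftID} is a candidate key.
{Material, Weight}⁺ = {BatchNo, MachineID, Material, PartNo, PlantID, ShiftID, SupplierID, Weight} — all of the relation — so {Material, Weight} is a candidate key.
{ShiftID, Weight}⁺ = {BatchNo, MachineID, Material, PartNo, PlantID, ShiftID, SupplierID, Weight} — all of the relation — so {ShiftID, Weight} is a candidate key.
These are minimal and exhaustive — every other superkey contains one of them.

{BatchNo, Material}, {BatchNo, ShiftID}, {Material, Weight}, {ShiftID, Weight}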